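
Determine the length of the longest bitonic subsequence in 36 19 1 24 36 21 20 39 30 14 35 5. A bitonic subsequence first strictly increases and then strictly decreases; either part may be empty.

One longest bitonic subsequence is 19, 24, 36, 21, 20, 14, 5 (positions 2,4,5,6,7,10,12): it rises to 36 then falls. Length 7 is optimal.

7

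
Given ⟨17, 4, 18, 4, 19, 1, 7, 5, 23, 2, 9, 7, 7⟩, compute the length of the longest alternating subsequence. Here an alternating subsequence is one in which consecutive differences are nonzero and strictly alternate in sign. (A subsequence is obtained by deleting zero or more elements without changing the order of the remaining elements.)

A longest alternating subsequence is 17, 4, 18, 4, 19, 1, 7, 5, 23, 2, 9, 7 (positions 1,2,3,4,5,6,7,8,9,10,11,12); its 11 consecutive differences strictly alternate in sign, and length 12 is optimal.

12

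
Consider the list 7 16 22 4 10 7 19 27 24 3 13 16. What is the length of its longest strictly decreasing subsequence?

4

Scanning left to right, the best length ending at each element is: 7→1, 16→1, 22→1, 4→2, 10→2, 7→3, 19→2, 27→1, 24→2, 3→4, 13→3, 16→3.
So the longest decreasing subsequence has length 4, e.g. 16, 10, 7, 3.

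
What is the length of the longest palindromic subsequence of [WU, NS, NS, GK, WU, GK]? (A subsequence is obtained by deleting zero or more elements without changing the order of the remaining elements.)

One longest palindromic subsequence is WU NS NS WU (positions 1,2,3,5); it reads the same forward and backward, and the interval DP gives dp[1][6] = 4.

4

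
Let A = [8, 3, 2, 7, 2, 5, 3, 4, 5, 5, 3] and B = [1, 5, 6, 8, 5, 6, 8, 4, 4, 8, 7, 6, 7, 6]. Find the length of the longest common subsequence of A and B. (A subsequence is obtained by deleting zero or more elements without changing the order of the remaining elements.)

Backtracking the LCS table gives one alignment: 8 (A1,B4) → 5 (A6,B5) → 4 (A8,B9).
So the longest common subsequence has length 3.

3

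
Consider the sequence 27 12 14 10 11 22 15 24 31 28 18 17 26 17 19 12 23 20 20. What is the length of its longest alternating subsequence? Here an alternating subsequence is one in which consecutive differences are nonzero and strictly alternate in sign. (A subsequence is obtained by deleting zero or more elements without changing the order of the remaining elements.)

14

Track the best alternating length ending on an up-step vs a down-step at each position: up/down = 1/1, 1/2, 3/2, 1/4, 5/4, 5/2, 5/6, 7/2, 7/1, 7/8, 7/8, 7/8, 9/8, 7/10, 11/10, 5/12, 13/10, 13/14, 13/14.
The maximum over both is 14; one such subsequence is 27, 12, 14, 10, 22, 15, 24, 18, 26, 17, 19, 12, 23, 20.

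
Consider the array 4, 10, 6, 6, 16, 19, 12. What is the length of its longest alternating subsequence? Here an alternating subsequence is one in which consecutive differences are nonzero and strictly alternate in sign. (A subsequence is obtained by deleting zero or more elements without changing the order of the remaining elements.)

5

Track the best alternating length ending on an up-step vs a down-step at each position: up/down = 1/1, 2/1, 2/3, 2/3, 4/1, 4/1, 4/5.
The maximum over both is 5; one such subsequence is 4, 10, 6, 16, 12.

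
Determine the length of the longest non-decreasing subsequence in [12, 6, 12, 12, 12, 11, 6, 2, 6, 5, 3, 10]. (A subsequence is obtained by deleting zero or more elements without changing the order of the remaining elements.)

4

Scanning left to right, the best length ending at each element is: 12→1, 6→1, 12→2, 12→3, 12→4, 11→2, 6→2, 2→1, 6→3, 5→2, 3→2, 10→4.
So the longest non-decreasing subsequence has length 4, e.g. 12, 12, 12, 12.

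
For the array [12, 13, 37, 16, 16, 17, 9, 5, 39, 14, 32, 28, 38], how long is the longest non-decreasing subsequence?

Scanning left to right, the best length ending at each element is: 12→1, 13→2, 37→3, 16→3, 16→4, 17→5, 9→1, 5→1, 39→6, 14→3, 32→6, 28→6, 38→7.
So the longest non-decreasing subsequence has length 7, e.g. 12, 13, 16, 16, 17, 32, 38.

7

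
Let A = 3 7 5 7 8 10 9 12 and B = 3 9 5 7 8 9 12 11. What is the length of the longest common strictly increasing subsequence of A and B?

6

A longest common strictly increasing subsequence is 3, 5, 7, 8, 9, 12 (length 6); it appears in order in both A and B, and no longer such subsequence exists.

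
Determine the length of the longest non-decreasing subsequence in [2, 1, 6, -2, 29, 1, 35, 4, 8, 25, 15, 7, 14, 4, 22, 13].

Let dp[i] be the longest non-decreasing subsequence ending at position i. Then dp = [1, 1, 2, 1, 3, 2, 4, 3, 4, 5, 5, 4, 5, 4, 6, 5].
The maximum is 6; one witness is 1, 1, 4, 8, 15, 22 at positions 2,6,8,9,11,15.

6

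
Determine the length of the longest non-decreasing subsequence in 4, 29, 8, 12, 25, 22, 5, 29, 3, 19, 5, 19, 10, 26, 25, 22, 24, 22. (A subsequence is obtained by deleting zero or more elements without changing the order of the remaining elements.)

Let dp[i] be the longest non-decreasing subsequence ending at position i. Then dp = [1, 2, 2, 3, 4, 4, 2, 5, 1, 4, 3, 5, 4, 6, 6, 6, 7, 7].
The maximum is 7; one witness is 4, 8, 12, 19, 19, 22, 24 at positions 1,3,4,10,12,16,17.

7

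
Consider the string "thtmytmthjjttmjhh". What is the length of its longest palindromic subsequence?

10

One longest palindromic subsequence is hmttjjttmh (positions 2,4,6,8,10,11,12,13,14,17); it reads the same forward and backward, and the interval DP gives dp[1][17] = 10.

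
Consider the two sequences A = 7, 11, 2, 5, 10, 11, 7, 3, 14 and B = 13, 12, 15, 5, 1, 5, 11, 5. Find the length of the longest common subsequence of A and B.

2

Backtracking the LCS table gives one alignment: 11 (A2,B7) → 5 (A4,B8).
So the longest common subsequence has length 2.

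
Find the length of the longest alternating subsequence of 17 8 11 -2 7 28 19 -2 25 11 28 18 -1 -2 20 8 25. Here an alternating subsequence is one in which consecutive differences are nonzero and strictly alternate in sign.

13

Track the best alternating length ending on an up-step vs a down-step at each position: up/down = 1/1, 1/2, 3/2, 1/4, 5/4, 5/1, 5/6, 1/6, 7/6, 7/8, 9/1, 9/10, 7/10, 1/10, 11/10, 11/12, 13/10.
The maximum over both is 13; one such subsequence is 17, 8, 11, -2, 28, 19, 25, 11, 28, 18, 20, 8, 25.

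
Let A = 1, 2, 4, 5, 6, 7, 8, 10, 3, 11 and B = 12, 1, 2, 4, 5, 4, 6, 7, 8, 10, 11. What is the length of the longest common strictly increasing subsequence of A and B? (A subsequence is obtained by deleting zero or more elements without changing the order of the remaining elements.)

For each value that appears in both, track the longest common increasing run ending there.
The best achievable length is 9; one witness is 1, 2, 4, 5, 6, 7, 8, 10, 11 (A-positions 1,2,3,4,5,6,7,8,10, B-positions 2,3,4,5,7,8,9,10,11).

9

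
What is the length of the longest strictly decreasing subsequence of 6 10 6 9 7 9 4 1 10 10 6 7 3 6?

Let dp[i] be the longest decreasing subsequence ending at position i. Then dp = [1, 1, 2, 2, 3, 2, 4, 5, 1, 1, 4, 3, 5, 4].
The maximum is 5; one witness is 10, 9, 7, 4, 1 at positions 2,4,5,7,8.

5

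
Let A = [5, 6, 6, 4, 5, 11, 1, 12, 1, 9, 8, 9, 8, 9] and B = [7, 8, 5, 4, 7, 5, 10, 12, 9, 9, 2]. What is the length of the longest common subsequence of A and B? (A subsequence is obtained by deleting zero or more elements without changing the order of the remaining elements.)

6

Backtracking the LCS table gives one alignment: 5 (A1,B3) → 4 (A4,B4) → 5 (A5,B6) → 12 (A8,B8) → 9 (A10,B9) → 9 (A12,B10).
So the longest common subsequence has length 6.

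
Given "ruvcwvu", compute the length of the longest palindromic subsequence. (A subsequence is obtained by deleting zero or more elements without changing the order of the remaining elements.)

Using dp[i][j] = 2 + dp[i+1][j−1] if the ends match, else max(dp[i+1][j], dp[i][j−1]):
dp[1][7] = 5. A witness is uvwvu at positions 2,3,5,6,7.

5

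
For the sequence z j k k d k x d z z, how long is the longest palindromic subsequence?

5

Using dp[i][j] = 2 + dp[i+1][j−1] if the ends match, else max(dp[i+1][j], dp[i][j−1]):
dp[1][10] = 5. A witness is zdxdz at positions 1,5,7,8,10.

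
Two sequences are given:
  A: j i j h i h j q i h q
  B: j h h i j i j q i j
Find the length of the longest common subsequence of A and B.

7

Backtracking the LCS table gives one alignment: j (A1,B1) → i (A2,B4) → j (A3,B5) → i (A5,B6) → j (A7,B7) → q (A8,B8) → i (A9,B9).
So the longest common subsequence has length 7.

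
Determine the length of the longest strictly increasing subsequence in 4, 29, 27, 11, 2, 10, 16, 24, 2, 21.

Scanning left to right, the best length ending at each element is: 4→1, 29→2, 27→2, 11→2, 2→1, 10→2, 16→3, 24→4, 2→1, 21→4.
So the longest increasing subsequence has length 4, e.g. 4, 11, 16, 24.

4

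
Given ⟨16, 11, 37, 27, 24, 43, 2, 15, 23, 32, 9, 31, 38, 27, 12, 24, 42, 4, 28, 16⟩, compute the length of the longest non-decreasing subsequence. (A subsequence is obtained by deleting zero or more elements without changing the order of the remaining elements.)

Let dp[i] be the longest non-decreasing subsequence ending at position i. Then dp = [1, 1, 2, 2, 2, 3, 1, 2, 3, 4, 2, 4, 5, 4, 3, 4, 6, 2, 5, 4].
The maximum is 6; one witness is 11, 15, 23, 32, 38, 42 at positions 2,8,9,10,13,17.

6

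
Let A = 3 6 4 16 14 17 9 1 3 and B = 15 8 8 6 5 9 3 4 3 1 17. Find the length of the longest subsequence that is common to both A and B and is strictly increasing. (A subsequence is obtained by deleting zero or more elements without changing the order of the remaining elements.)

3

A longest common strictly increasing subsequence is 3, 4, 17 (length 3); it appears in order in both A and B, and no longer such subsequence exists.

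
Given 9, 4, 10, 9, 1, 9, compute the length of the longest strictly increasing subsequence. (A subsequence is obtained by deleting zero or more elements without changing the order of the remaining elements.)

2

One longest increasing subsequence is 9, 10 (positions 1,3), of length 2; no longer one exists.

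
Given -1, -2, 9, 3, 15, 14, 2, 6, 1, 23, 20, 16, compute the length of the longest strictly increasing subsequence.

4

Scanning left to right, the best length ending at each element is: -1→1, -2→1, 9→2, 3→2, 15→3, 14→3, 2→2, 6→3, 1→2, 23→4, 20→4, 16→4.
So the longest increasing subsequence has length 4, e.g. -1, 9, 15, 23.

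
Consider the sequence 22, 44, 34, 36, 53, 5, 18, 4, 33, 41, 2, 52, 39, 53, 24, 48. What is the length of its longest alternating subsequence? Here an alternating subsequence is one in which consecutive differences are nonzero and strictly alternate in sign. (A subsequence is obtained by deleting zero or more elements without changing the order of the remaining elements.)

Track the best alternating length ending on an up-step vs a down-step at each position: up/down = 1/1, 2/1, 2/3, 4/3, 4/1, 1/5, 6/5, 1/7, 8/5, 8/5, 1/9, 10/5, 10/11, 12/1, 10/13, 14/13.
The maximum over both is 14; one such subsequence is 22, 44, 34, 36, 5, 18, 4, 33, 2, 52, 39, 53, 24, 48.

14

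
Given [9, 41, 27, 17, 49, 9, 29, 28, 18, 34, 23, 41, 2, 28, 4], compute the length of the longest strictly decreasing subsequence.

Let dp[i] be the longest decreasing subsequence ending at position i. Then dp = [1, 1, 2, 3, 1, 4, 2, 3, 4, 2, 4, 2, 5, 3, 5].
The maximum is 5; one witness is 41, 27, 17, 9, 2 at positions 2,3,4,6,13.

5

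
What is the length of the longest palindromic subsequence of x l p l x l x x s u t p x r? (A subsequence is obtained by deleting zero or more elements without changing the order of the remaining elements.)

Using dp[i][j] = 2 + dp[i+1][j−1] if the ends match, else max(dp[i+1][j], dp[i][j−1]):
dp[1][14] = 7. A witness is xpxxxpx at positions 1,3,5,7,8,12,13.

7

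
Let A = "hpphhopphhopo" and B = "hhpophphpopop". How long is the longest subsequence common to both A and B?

9

A longest common subsequence is hpphhopop (length 9); the LCS DP confirms no longer common subsequence exists.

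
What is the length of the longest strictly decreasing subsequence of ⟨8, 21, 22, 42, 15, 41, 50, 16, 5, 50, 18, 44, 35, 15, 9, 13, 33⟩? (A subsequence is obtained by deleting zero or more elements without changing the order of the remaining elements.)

Scanning left to right, the best length ending at each element is: 8→1, 21→1, 22→1, 42→1, 15→2, 41→2, 50→1, 16→3, 5→4, 50→1, 18→3, 44→2, 35→3, 15→4, 9→5, 13→5, 33→4.
So the longest decreasing subsequence has length 5, e.g. 42, 41, 16, 15, 9.

5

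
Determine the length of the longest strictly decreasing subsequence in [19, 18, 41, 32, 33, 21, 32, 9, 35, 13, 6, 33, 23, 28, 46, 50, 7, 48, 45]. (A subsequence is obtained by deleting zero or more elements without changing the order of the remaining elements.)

Let dp[i] be the longest decreasing subsequence ending at position i. Then dp = [1, 2, 1, 2, 2, 3, 3, 4, 2, 4, 5, 3, 4, 4, 1, 1, 5, 2, 3].
The maximum is 5; one witness is 41, 32, 21, 9, 6 at positions 3,4,6,8,11.

5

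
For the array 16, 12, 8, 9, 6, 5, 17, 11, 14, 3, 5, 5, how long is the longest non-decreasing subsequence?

4

One longest non-decreasing subsequence is 8, 9, 11, 14 (positions 3,4,8,9), of length 4; no longer one exists.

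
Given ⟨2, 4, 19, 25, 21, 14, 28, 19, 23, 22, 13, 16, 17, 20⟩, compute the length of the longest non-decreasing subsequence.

Let dp[i] be the longest non-decreasing subsequence ending at position i. Then dp = [1, 2, 3, 4, 4, 3, 5, 4, 5, 5, 3, 4, 5, 6].
The maximum is 6; one witness is 2, 4, 14, 16, 17, 20 at positions 1,2,6,12,13,14.

6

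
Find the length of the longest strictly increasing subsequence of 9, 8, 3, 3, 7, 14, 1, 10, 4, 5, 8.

4

Let dp[i] be the longest increasing subsequence ending at position i. Then dp = [1, 1, 1, 1, 2, 3, 1, 3, 2, 3, 4].
The maximum is 4; one witness is 3, 4, 5, 8 at positions 3,9,10,11.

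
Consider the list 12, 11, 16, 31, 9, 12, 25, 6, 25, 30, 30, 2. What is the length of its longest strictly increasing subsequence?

Let dp[i] be the longest increasing subsequence ending at position i. Then dp = [1, 1, 2, 3, 1, 2, 3, 1, 3, 4, 4, 1].
The maximum is 4; one witness is 12, 16, 25, 30 at positions 1,3,7,10.

4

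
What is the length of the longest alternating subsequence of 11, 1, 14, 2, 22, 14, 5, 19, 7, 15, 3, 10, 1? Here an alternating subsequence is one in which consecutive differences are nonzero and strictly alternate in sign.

12

A longest alternating subsequence is 11, 1, 14, 2, 22, 14, 19, 7, 15, 3, 10, 1 (positions 1,2,3,4,5,6,8,9,10,11,12,13); its 11 consecutive differences strictly alternate in sign, and length 12 is optimal.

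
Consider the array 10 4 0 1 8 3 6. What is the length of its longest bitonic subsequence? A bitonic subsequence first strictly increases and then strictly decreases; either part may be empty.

One longest bitonic subsequence is 0, 1, 8, 6 (positions 3,4,5,7): it rises to 8 then falls. Length 4 is optimal.

4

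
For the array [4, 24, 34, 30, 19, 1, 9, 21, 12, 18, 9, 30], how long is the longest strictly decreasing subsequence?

Let dp[i] be the longest decreasing subsequence ending at position i. Then dp = [1, 1, 1, 2, 3, 4, 4, 3, 4, 4, 5, 2].
The maximum is 5; one witness is 34, 30, 19, 12, 9 at positions 3,4,5,9,11.

5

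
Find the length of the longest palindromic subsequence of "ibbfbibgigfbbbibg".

Using dp[i][j] = 2 + dp[i+1][j−1] if the ends match, else max(dp[i+1][j], dp[i][j−1]):
dp[1][17] = 11. A witness is bbbbgigbbbb at positions 2,3,5,7,8,9,10,12,13,14,16.

11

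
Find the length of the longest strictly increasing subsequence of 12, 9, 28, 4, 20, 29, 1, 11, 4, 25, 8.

3

Scanning left to right, the best length ending at each element is: 12→1, 9→1, 28→2, 4→1, 20→2, 29→3, 1→1, 11→2, 4→2, 25→3, 8→3.
So the longest increasing subsequence has length 3, e.g. 12, 28, 29.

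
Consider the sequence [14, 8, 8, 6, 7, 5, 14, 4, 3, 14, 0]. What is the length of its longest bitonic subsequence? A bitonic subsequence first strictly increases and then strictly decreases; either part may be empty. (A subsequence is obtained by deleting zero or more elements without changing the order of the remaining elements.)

7

One longest bitonic subsequence is 14, 8, 7, 5, 4, 3, 0 (positions 1,3,5,6,8,9,11): it rises to 14 then falls. Length 7 is optimal.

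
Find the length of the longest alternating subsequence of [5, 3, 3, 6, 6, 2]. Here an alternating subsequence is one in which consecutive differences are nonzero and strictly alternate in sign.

Track the best alternating length ending on an up-step vs a down-step at each position: up/down = 1/1, 1/2, 1/2, 3/1, 3/1, 1/4.
The maximum over both is 4; one such subsequence is 5, 3, 6, 2.

4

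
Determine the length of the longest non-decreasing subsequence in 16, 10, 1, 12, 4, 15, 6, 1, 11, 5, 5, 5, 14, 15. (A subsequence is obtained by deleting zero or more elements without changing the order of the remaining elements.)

7

One longest non-decreasing subsequence is 1, 4, 5, 5, 5, 14, 15 (positions 3,5,10,11,12,13,14), of length 7; no longer one exists.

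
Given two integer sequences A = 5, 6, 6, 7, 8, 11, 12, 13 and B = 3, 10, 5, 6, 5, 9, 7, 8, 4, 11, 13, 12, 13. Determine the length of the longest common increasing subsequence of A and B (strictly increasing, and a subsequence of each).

A longest common strictly increasing subsequence is 5, 6, 7, 8, 11, 12, 13 (length 7); it appears in order in both A and B, and no longer such subsequence exists.

7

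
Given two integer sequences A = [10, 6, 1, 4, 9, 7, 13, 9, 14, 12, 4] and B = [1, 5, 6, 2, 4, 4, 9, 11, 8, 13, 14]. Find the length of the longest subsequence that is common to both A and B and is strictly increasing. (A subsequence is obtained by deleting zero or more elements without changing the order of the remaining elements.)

For each value that appears in both, track the longest common increasing run ending there.
The best achievable length is 5; one witness is 1, 4, 9, 13, 14 (A-positions 3,4,5,7,9, B-positions 1,5,7,10,11).

5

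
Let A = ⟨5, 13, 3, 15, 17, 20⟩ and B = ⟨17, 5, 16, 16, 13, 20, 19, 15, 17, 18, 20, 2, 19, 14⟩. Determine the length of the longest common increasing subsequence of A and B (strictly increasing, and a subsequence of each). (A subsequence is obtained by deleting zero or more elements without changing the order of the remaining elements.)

For each value that appears in both, track the longest common increasing run ending there.
The best achievable length is 5; one witness is 5, 13, 15, 17, 20 (A-positions 1,2,4,5,6, B-positions 2,5,8,9,11).

5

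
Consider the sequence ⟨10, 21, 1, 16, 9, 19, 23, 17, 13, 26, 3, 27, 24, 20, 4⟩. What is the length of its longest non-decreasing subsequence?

Let dp[i] be the longest non-decreasing subsequence ending at position i. Then dp = [1, 2, 1, 2, 2, 3, 4, 3, 3, 5, 2, 6, 5, 4, 3].
The maximum is 6; one witness is 10, 16, 19, 23, 26, 27 at positions 1,4,6,7,10,12.

6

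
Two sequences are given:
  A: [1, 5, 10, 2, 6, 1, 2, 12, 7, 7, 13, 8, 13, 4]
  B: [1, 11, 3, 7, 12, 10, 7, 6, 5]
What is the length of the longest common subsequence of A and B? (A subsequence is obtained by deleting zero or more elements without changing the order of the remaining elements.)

3

Backtracking the LCS table gives one alignment: 1 (A1,B1) → 10 (A3,B6) → 6 (A5,B8).
So the longest common subsequence has length 3.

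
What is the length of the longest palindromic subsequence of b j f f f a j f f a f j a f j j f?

One longest palindromic subsequence is ffajfafjaff (positions 3,5,6,7,8,10,11,12,13,14,17); it reads the same forward and backward, and the interval DP gives dp[1][17] = 11.

11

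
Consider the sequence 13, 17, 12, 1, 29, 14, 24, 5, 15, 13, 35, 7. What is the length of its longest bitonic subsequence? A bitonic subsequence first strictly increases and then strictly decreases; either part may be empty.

7

One longest bitonic subsequence is 13, 17, 29, 24, 15, 13, 7 (positions 1,2,5,7,9,10,12): it rises to 29 then falls. Length 7 is optimal.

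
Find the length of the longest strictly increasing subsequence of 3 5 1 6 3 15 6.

4

Scanning left to right, the best length ending at each element is: 3→1, 5→2, 1→1, 6→3, 3→2, 15→4, 6→3.
So the longest increasing subsequence has length 4, e.g. 3, 5, 6, 15.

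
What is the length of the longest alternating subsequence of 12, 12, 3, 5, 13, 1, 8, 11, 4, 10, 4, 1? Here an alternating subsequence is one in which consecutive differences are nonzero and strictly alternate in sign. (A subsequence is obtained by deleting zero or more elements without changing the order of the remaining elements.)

8

Track the best alternating length ending on an up-step vs a down-step at each position: up/down = 1/1, 1/1, 1/2, 3/2, 3/1, 1/4, 5/4, 5/4, 5/6, 7/6, 5/8, 1/8.
The maximum over both is 8; one such subsequence is 12, 3, 5, 1, 8, 4, 10, 4.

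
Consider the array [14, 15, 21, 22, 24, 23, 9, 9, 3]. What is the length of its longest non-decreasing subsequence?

5

Let dp[i] be the longest non-decreasing subsequence ending at position i. Then dp = [1, 2, 3, 4, 5, 5, 1, 2, 1].
The maximum is 5; one witness is 14, 15, 21, 22, 24 at positions 1,2,3,4,5.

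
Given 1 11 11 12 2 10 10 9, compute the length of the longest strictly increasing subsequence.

One longest increasing subsequence is 1, 11, 12 (positions 1,2,4), of length 3; no longer one exists.

3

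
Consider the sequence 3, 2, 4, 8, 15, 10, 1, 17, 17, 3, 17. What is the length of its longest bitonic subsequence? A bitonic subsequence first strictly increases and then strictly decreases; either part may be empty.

One longest bitonic subsequence is 3, 4, 8, 15, 10, 3 (positions 1,3,4,5,6,10): it rises to 15 then falls. Length 6 is optimal.

6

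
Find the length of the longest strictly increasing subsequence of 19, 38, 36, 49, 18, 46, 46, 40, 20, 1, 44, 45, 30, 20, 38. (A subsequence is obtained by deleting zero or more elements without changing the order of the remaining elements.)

5

Scanning left to right, the best length ending at each element is: 19→1, 38→2, 36→2, 49→3, 18→1, 46→3, 46→3, 40→3, 20→2, 1→1, 44→4, 45→5, 30→3, 20→2, 38→4.
So the longest increasing subsequence has length 5, e.g. 19, 38, 40, 44, 45.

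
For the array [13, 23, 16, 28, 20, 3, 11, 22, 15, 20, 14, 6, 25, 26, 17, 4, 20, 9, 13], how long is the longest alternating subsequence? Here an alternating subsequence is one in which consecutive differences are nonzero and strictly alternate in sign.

14

Track the best alternating length ending on an up-step vs a down-step at each position: up/down = 1/1, 2/1, 2/3, 4/1, 4/5, 1/5, 6/5, 6/5, 6/7, 8/7, 6/9, 6/9, 10/5, 10/5, 10/11, 6/11, 12/11, 12/13, 14/13.
The maximum over both is 14; one such subsequence is 13, 23, 16, 28, 20, 22, 15, 20, 14, 25, 17, 20, 9, 13.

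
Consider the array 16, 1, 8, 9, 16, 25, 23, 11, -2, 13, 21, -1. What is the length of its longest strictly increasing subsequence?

Scanning left to right, the best length ending at each element is: 16→1, 1→1, 8→2, 9→3, 16→4, 25→5, 23→5, 11→4, -2→1, 13→5, 21→6, -1→2.
So the longest increasing subsequence has length 6, e.g. 1, 8, 9, 11, 13, 21.

6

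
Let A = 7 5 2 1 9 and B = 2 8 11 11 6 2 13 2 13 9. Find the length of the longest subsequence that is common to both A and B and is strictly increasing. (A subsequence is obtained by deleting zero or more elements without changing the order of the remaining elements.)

A longest common strictly increasing subsequence is 2, 9 (length 2); it appears in order in both A and B, and no longer such subsequence exists.

2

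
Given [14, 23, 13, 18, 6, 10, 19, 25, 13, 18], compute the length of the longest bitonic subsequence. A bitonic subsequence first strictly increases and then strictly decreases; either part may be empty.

5

Let inc[i] be the LIS ending at i and dec[i] the longest strictly decreasing subsequence starting at i. inc = [1, 2, 1, 2, 1, 2, 3, 4, 3, 4], dec = [3, 3, 2, 2, 1, 1, 2, 2, 1, 1].
max_i inc[i]+dec[i]−1 = 5, with one witness 14, 18, 19, 25, 18.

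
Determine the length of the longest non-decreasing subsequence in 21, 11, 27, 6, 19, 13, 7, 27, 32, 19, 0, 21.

4

Scanning left to right, the best length ending at each element is: 21→1, 11→1, 27→2, 6→1, 19→2, 13→2, 7→2, 27→3, 32→4, 19→3, 0→1, 21→4.
So the longest non-decreasing subsequence has length 4, e.g. 21, 27, 27, 32.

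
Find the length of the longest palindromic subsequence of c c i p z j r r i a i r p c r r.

Using dp[i][j] = 2 + dp[i+1][j−1] if the ends match, else max(dp[i+1][j], dp[i][j−1]):
dp[1][16] = 9. A witness is cpriairpc at positions 2,4,7,9,10,11,12,13,14.

9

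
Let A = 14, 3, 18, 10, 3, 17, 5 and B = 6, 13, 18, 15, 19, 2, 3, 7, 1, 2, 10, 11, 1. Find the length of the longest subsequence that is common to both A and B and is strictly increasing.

A longest common strictly increasing subsequence is 3, 10 (length 2); it appears in order in both A and B, and no longer such subsequence exists.

2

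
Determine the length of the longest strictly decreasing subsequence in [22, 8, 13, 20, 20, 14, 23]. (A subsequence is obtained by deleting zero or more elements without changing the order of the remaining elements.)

3

Scanning left to right, the best length ending at each element is: 22→1, 8→2, 13→2, 20→2, 20→2, 14→3, 23→1.
So the longest decreasing subsequence has length 3, e.g. 22, 20, 14.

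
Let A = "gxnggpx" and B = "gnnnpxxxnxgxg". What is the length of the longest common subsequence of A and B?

5

Backtracking the LCS table gives one alignment: g (A1,B1) → x (A2,B8) → n (A3,B9) → g (A4,B11) → g (A5,B13).
So the longest common subsequence has length 5.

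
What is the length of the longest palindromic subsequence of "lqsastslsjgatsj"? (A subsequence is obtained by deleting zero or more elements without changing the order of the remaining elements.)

Using dp[i][j] = 2 + dp[i+1][j−1] if the ends match, else max(dp[i+1][j], dp[i][j−1]):
dp[1][15] = 7. A witness is stslsts at positions 5,6,7,8,9,13,14.

7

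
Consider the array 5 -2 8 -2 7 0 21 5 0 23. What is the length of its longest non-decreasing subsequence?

Scanning left to right, the best length ending at each element is: 5→1, -2→1, 8→2, -2→2, 7→3, 0→3, 21→4, 5→4, 0→4, 23→5.
So the longest non-decreasing subsequence has length 5, e.g. -2, -2, 7, 21, 23.

5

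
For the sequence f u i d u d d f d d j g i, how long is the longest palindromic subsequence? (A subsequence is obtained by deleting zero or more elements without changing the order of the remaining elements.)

Using dp[i][j] = 2 + dp[i+1][j−1] if the ends match, else max(dp[i+1][j], dp[i][j−1]):
dp[1][13] = 7. A witness is iddfddi at positions 3,6,7,8,9,10,13.

7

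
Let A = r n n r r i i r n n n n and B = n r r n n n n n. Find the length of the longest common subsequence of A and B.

7

Backtracking the LCS table gives one alignment: n (A3,B1) → r (A4,B2) → r (A5,B3) → n (A9,B5) → n (A10,B6) → n (A11,B7) → n (A12,B8).
So the longest common subsequence has length 7.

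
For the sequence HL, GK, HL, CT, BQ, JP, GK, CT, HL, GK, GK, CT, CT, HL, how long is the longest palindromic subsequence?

Using dp[i][j] = 2 + dp[i+1][j−1] if the ends match, else max(dp[i+1][j], dp[i][j−1]):
dp[1][14] = 9. A witness is HL GK HL CT GK CT HL GK HL at positions 1,2,3,4,7,8,9,11,14.

9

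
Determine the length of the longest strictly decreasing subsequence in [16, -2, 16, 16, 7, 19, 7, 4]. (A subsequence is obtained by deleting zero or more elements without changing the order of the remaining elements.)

3

Scanning left to right, the best length ending at each element is: 16→1, -2→2, 16→1, 16→1, 7→2, 19→1, 7→2, 4→3.
So the longest decreasing subsequence has length 3, e.g. 16, 7, 4.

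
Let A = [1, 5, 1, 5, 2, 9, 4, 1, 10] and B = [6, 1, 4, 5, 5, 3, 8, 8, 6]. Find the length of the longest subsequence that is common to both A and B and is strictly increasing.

2

For each value that appears in both, track the longest common increasing run ending there.
The best achievable length is 2; one witness is 1, 4 (A-positions 1,7, B-positions 2,3).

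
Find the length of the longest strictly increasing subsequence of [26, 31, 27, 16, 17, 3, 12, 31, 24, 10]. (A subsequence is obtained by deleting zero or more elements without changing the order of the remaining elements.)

Let dp[i] be the longest increasing subsequence ending at position i. Then dp = [1, 2, 2, 1, 2, 1, 2, 3, 3, 2].
The maximum is 3; one witness is 26, 27, 31 at positions 1,3,8.

3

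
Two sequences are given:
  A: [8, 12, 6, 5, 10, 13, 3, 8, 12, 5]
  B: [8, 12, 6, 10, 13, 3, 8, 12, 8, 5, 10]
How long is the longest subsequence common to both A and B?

9

Backtracking the LCS table gives one alignment: 8 (A1,B1) → 12 (A2,B2) → 6 (A3,B3) → 10 (A5,B4) → 13 (A6,B5) → 3 (A7,B6) → 8 (A8,B7) → 12 (A9,B8) → 5 (A10,B10).
So the longest common subsequence has length 9.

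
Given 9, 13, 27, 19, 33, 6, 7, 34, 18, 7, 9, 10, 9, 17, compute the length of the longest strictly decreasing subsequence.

Let dp[i] be the longest decreasing subsequence ending at position i. Then dp = [1, 1, 1, 2, 1, 3, 3, 1, 3, 4, 4, 4, 5, 4].
The maximum is 5; one witness is 27, 19, 18, 10, 9 at positions 3,4,9,12,13.

5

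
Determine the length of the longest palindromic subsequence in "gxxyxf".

One longest palindromic subsequence is xyx (positions 3,4,5); it reads the same forward and backward, and the interval DP gives dp[1][6] = 3.

3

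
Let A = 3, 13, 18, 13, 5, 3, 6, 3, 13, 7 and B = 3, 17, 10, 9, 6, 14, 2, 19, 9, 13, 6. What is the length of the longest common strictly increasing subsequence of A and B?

A longest common strictly increasing subsequence is 3, 6, 13 (length 3); it appears in order in both A and B, and no longer such subsequence exists.

3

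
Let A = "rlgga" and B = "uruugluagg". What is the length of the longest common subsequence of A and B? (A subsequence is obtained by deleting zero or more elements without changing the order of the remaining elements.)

A longest common subsequence is rlgg (length 4); the LCS DP confirms no longer common subsequence exists.

4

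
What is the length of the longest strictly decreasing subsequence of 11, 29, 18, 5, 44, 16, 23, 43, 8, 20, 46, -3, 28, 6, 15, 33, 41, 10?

One longest decreasing subsequence is 29, 18, 16, 8, -3 (positions 2,3,6,9,12), of length 5; no longer one exists.

5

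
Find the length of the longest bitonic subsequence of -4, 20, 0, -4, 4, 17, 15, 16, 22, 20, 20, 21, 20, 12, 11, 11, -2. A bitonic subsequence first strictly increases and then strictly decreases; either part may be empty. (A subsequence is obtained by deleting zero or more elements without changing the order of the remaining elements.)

11

One longest bitonic subsequence is -4, 0, 4, 15, 16, 22, 21, 20, 12, 11, -2 (positions 1,3,5,7,8,9,12,13,14,16,17): it rises to 22 then falls. Length 11 is optimal.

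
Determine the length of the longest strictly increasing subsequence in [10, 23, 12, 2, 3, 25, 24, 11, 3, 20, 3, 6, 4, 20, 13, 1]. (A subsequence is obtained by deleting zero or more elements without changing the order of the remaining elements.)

Let dp[i] be the longest increasing subsequence ending at position i. Then dp = [1, 2, 2, 1, 2, 3, 3, 3, 2, 4, 2, 3, 3, 4, 4, 1].
The maximum is 4; one witness is 2, 3, 11, 20 at positions 4,5,8,10.

4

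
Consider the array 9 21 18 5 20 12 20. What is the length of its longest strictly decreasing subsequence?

Let dp[i] be the longest decreasing subsequence ending at position i. Then dp = [1, 1, 2, 3, 2, 3, 2].
The maximum is 3; one witness is 21, 18, 5 at positions 2,3,4.

3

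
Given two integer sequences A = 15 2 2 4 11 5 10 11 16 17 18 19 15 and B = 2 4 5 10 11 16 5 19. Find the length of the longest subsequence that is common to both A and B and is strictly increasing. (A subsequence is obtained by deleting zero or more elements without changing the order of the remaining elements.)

7

For each value that appears in both, track the longest common increasing run ending there.
The best achievable length is 7; one witness is 2, 4, 5, 10, 11, 16, 19 (A-positions 2,4,6,7,8,9,12, B-positions 1,2,3,4,5,6,8).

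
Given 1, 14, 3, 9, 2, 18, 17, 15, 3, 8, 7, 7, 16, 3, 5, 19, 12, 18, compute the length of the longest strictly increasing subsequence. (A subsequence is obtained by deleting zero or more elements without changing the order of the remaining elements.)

6

One longest increasing subsequence is 1, 3, 9, 15, 16, 19 (positions 1,3,4,8,13,16), of length 6; no longer one exists.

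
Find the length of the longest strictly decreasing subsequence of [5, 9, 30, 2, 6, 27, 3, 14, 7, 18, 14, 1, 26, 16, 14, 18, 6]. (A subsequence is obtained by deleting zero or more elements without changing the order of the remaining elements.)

Let dp[i] be the longest decreasing subsequence ending at position i. Then dp = [1, 1, 1, 2, 2, 2, 3, 3, 4, 3, 4, 5, 3, 4, 5, 4, 6].
The maximum is 6; one witness is 30, 27, 18, 16, 14, 6 at positions 3,6,10,14,15,17.

6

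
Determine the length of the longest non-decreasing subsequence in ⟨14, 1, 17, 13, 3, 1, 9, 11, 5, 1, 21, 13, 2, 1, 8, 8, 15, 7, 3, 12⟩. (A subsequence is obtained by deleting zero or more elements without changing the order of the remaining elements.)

One longest non-decreasing subsequence is 1, 1, 1, 2, 8, 8, 15 (positions 2,6,10,13,15,16,17), of length 7; no longer one exists.

7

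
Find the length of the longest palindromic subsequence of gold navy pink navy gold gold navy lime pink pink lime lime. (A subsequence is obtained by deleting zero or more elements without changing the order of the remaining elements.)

6

Using dp[i][j] = 2 + dp[i+1][j−1] if the ends match, else max(dp[i+1][j], dp[i][j−1]):
dp[1][12] = 6. A witness is pink navy gold gold navy pink at positions 3,4,5,6,7,10.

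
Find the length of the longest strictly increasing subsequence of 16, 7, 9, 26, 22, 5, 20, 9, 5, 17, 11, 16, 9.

One longest increasing subsequence is 7, 9, 11, 16 (positions 2,3,11,12), of length 4; no longer one exists.

4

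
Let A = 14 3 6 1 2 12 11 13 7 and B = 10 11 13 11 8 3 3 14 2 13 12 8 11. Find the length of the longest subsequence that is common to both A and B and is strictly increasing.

2

For each value that appears in both, track the longest common increasing run ending there.
The best achievable length is 2; one witness is 11, 13 (A-positions 7,8, B-positions 2,3).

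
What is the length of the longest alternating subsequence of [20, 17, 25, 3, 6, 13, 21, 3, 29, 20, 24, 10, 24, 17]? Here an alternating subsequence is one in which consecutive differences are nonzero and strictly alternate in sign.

12

A longest alternating subsequence is 20, 17, 25, 3, 6, 3, 29, 20, 24, 10, 24, 17 (positions 1,2,3,4,5,8,9,10,11,12,13,14); its 11 consecutive differences strictly alternate in sign, and length 12 is optimal.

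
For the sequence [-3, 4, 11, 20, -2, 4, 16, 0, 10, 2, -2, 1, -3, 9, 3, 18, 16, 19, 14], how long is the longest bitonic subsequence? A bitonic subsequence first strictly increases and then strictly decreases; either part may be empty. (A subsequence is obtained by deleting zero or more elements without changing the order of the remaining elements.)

One longest bitonic subsequence is -3, 4, 11, 20, 16, 10, 2, 1, -3 (positions 1,2,3,4,7,9,10,12,13): it rises to 20 then falls. Length 9 is optimal.

9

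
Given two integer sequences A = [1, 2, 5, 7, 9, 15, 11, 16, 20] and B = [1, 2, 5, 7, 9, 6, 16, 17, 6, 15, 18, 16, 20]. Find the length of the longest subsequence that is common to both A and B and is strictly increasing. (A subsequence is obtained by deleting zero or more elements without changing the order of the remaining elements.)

8

For each value that appears in both, track the longest common increasing run ending there.
The best achievable length is 8; one witness is 1, 2, 5, 7, 9, 15, 16, 20 (A-positions 1,2,3,4,5,6,8,9, B-positions 1,2,3,4,5,10,12,13).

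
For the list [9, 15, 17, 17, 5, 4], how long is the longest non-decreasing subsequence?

Scanning left to right, the best length ending at each element is: 9→1, 15→2, 17→3, 17→4, 5→1, 4→1.
So the longest non-decreasing subsequence has length 4, e.g. 9, 15, 17, 17.

4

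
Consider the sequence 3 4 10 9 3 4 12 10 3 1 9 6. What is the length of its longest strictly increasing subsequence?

One longest increasing subsequence is 3, 4, 10, 12 (positions 1,2,3,7), of length 4; no longer one exists.

4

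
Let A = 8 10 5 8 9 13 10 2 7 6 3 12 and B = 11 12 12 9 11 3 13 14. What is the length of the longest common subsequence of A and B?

2

A longest common subsequence is 9, 13 (length 2); the LCS DP confirms no longer common subsequence exists.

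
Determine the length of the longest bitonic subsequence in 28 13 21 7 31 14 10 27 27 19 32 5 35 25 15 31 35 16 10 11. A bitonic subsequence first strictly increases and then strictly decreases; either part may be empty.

8

One longest bitonic subsequence is 13, 21, 31, 32, 35, 31, 16, 11 (positions 2,3,5,11,13,16,18,20): it rises to 35 then falls. Length 8 is optimal.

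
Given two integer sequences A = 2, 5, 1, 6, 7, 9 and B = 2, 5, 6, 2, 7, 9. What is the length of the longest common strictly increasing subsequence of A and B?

5

A longest common strictly increasing subsequence is 2, 5, 6, 7, 9 (length 5); it appears in order in both A and B, and no longer such subsequence exists.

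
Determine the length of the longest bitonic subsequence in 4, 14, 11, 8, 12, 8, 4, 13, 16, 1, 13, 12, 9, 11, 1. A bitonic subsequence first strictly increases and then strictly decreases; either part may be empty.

9

One longest bitonic subsequence is 4, 11, 12, 13, 16, 13, 12, 11, 1 (positions 1,3,5,8,9,11,12,14,15): it rises to 16 then falls. Length 9 is optimal.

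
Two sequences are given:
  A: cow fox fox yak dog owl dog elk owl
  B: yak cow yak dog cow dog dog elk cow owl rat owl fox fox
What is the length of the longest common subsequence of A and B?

A longest common subsequence is cow, yak, dog, dog, elk, owl (length 6); the LCS DP confirms no longer common subsequence exists.

6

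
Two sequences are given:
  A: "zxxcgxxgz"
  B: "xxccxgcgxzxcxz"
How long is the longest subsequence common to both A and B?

7

A longest common subsequence is xxcgxxz (length 7); the LCS DP confirms no longer common subsequence exists.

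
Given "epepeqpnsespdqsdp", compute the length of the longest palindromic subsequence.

One longest palindromic subsequence is pqpsespqp (positions 2,6,7,9,10,11,12,14,17); it reads the same forward and backward, and the interval DP gives dp[1][17] = 9.

9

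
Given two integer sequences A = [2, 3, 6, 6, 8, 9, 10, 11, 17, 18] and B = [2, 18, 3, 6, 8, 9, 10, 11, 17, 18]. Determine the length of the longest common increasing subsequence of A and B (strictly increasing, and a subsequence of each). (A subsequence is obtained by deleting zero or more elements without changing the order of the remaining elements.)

For each value that appears in both, track the longest common increasing run ending there.
The best achievable length is 9; one witness is 2, 3, 6, 8, 9, 10, 11, 17, 18 (A-positions 1,2,3,5,6,7,8,9,10, B-positions 1,3,4,5,6,7,8,9,10).

9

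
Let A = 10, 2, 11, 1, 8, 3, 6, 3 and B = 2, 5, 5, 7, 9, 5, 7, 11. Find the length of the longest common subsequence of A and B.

A longest common subsequence is 2, 11 (length 2); the LCS DP confirms no longer common subsequence exists.

2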